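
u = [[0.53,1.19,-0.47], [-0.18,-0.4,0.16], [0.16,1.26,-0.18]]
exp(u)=[[1.54,1.0,-0.47], [-0.18,0.66,0.16], [0.08,1.02,0.89]]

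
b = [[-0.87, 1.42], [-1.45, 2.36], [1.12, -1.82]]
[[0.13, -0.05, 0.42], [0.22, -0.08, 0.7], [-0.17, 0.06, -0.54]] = b@[[-0.10, 0.04, -0.32], [0.03, -0.01, 0.10]]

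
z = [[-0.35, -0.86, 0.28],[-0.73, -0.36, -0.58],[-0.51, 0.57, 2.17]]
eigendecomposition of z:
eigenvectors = [[0.73, 0.61, 0.24],[0.68, -0.63, -0.32],[-0.00, 0.48, 0.91]]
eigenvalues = [-1.15, 0.77, 1.83]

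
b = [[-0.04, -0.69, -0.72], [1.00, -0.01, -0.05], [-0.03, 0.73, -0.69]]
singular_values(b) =[1.01, 1.0, 1.0]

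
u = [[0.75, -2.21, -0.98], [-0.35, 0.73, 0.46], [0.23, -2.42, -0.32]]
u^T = [[0.75, -0.35, 0.23], [-2.21, 0.73, -2.42], [-0.98, 0.46, -0.32]]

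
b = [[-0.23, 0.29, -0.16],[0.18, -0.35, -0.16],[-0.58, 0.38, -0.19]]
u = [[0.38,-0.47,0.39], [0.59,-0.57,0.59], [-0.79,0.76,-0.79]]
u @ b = [[-0.40, 0.42, -0.06], [-0.58, 0.59, -0.12], [0.78, -0.80, 0.15]]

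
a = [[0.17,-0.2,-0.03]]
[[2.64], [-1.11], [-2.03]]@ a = [[0.45, -0.53, -0.08], [-0.19, 0.22, 0.03], [-0.35, 0.41, 0.06]]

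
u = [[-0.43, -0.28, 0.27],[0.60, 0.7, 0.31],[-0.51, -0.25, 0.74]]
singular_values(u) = [1.22, 0.82, 0.03]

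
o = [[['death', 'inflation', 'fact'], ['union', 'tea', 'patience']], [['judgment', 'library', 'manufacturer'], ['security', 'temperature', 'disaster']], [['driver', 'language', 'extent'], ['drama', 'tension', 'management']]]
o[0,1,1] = 'tea'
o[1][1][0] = 'security'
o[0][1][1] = 'tea'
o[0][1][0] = 'union'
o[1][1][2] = 'disaster'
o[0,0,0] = 'death'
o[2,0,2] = 'extent'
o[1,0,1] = 'library'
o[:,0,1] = ['inflation', 'library', 'language']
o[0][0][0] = 'death'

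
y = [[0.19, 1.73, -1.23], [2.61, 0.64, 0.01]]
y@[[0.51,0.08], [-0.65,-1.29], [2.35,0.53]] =[[-3.92, -2.87], [0.94, -0.61]]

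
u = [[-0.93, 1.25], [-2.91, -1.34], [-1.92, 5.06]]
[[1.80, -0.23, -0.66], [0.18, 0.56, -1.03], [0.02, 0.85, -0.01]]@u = [[0.26, -0.78], [0.18, -5.74], [-2.47, -1.16]]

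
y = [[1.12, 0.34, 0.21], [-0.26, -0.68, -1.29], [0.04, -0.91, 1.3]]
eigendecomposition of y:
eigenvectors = [[0.17, -0.98, 0.04], [-0.92, 0.0, -0.47], [-0.35, 0.19, 0.88]]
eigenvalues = [-1.12, 1.08, 1.78]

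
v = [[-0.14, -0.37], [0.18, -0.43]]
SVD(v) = [[0.62, 0.78], [0.78, -0.62]] @ diag([0.5693922851998543, 0.22269356873265986]) @ [[0.09, -1.0],[-1.0, -0.09]]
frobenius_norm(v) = 0.61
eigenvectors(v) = [[(0.82+0j), 0.82-0.00j], [0.32-0.47j, (0.32+0.47j)]]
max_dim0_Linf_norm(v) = 0.43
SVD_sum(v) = [[0.03, -0.35], [0.04, -0.44]] + [[-0.17, -0.02], [0.14, 0.01]]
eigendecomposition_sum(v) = [[(-0.07+0.2j),-0.18-0.25j], [(0.09+0.12j),-0.21+0.01j]] + [[(-0.07-0.2j),  -0.18+0.25j], [(0.09-0.12j),  (-0.21-0.01j)]]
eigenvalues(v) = [(-0.28+0.21j), (-0.28-0.21j)]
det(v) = 0.13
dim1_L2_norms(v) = [0.4, 0.47]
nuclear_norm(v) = 0.79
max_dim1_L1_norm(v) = 0.61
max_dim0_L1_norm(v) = 0.8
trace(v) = -0.57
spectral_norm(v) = 0.57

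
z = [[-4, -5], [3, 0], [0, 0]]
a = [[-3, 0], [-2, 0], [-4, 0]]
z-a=[[-1, -5], [5, 0], [4, 0]]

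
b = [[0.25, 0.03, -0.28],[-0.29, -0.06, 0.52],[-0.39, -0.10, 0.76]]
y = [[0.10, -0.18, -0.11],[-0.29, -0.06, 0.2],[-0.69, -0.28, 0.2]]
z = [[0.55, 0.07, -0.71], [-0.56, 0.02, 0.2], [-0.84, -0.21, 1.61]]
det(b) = 0.00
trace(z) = 2.18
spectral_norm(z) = 2.08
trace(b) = 0.95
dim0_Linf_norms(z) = [0.84, 0.21, 1.61]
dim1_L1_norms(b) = [0.56, 0.87, 1.25]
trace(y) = 0.24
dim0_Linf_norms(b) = [0.39, 0.1, 0.76]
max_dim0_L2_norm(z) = 1.77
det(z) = -0.00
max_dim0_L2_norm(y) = 0.76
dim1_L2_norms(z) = [0.9, 0.59, 1.83]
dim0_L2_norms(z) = [1.15, 0.22, 1.77]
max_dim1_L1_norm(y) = 1.17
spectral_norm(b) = 1.11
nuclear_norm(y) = 1.16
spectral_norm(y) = 0.84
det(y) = 0.01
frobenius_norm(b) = 1.11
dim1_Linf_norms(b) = [0.28, 0.52, 0.76]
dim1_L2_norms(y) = [0.23, 0.36, 0.77]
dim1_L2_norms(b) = [0.38, 0.6, 0.86]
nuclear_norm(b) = 1.20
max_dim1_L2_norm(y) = 0.77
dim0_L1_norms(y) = [1.08, 0.52, 0.51]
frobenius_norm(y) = 0.88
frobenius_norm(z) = 2.12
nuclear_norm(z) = 2.50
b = y @ z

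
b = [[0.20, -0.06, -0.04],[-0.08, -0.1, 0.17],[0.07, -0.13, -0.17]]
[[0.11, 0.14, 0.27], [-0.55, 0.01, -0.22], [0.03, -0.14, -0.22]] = b@[[0.94,  1.00,  2.06], [2.24,  0.52,  1.80], [-1.50,  0.83,  0.74]]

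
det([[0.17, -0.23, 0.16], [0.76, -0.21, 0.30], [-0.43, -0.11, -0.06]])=-0.001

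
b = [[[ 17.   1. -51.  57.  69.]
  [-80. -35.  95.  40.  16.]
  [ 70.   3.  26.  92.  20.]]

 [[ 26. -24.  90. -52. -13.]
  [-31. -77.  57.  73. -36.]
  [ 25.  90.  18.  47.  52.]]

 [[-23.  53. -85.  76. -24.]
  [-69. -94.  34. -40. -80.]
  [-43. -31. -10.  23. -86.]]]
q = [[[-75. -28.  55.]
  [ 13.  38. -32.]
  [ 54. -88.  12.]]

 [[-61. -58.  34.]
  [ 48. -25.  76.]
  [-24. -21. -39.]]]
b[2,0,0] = -23.0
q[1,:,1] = [-58.0, -25.0, -21.0]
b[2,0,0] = -23.0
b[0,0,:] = [17.0, 1.0, -51.0, 57.0, 69.0]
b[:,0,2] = [-51.0, 90.0, -85.0]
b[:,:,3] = [[57.0, 40.0, 92.0], [-52.0, 73.0, 47.0], [76.0, -40.0, 23.0]]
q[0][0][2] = 55.0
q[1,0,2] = 34.0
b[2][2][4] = -86.0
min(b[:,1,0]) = -80.0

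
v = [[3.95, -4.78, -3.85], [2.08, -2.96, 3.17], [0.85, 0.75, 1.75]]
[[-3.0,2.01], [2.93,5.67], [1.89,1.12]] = v @ [[0.28, 0.34], [0.15, -0.8], [0.88, 0.82]]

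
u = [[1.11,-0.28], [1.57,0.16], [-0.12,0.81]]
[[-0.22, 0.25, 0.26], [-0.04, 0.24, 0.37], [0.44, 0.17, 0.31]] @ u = [[0.12,0.31], [0.29,0.35], [0.72,0.16]]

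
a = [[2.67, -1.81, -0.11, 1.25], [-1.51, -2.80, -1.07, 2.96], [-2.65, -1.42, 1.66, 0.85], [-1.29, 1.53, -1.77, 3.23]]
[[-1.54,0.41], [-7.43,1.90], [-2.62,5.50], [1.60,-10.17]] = a@ [[0.77,-0.69], [2.23,-2.49], [1.32,0.96], [0.47,-1.72]]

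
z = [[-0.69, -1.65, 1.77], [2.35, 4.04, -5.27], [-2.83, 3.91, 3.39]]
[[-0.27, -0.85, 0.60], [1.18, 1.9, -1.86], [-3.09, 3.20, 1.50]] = z @ [[0.53,-0.25,-0.18], [-0.25,0.63,0.01], [-0.18,0.01,0.28]]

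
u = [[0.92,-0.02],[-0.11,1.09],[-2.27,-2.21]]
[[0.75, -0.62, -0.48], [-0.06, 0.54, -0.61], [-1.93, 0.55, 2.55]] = u @[[0.82, -0.66, -0.53], [0.03, 0.43, -0.61]]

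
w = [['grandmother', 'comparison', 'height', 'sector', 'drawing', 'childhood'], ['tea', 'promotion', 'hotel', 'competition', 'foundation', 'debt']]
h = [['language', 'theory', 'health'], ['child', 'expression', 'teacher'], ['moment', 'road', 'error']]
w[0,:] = ['grandmother', 'comparison', 'height', 'sector', 'drawing', 'childhood']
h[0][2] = 'health'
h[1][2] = 'teacher'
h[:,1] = ['theory', 'expression', 'road']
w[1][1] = 'promotion'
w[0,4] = 'drawing'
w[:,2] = ['height', 'hotel']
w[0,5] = 'childhood'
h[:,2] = ['health', 'teacher', 'error']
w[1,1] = 'promotion'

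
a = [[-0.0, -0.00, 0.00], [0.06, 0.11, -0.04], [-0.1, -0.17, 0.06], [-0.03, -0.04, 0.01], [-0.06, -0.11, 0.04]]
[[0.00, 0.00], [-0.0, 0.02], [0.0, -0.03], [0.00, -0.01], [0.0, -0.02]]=a @ [[-0.02,  0.13], [-0.01,  0.07], [0.02,  -0.1]]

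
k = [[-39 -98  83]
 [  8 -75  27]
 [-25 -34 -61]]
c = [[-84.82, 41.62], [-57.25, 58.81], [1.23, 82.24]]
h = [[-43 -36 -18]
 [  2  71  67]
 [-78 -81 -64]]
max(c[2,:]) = 82.24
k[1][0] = 8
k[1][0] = 8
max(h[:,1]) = 71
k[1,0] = 8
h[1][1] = 71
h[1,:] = [2, 71, 67]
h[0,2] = -18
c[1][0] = -57.25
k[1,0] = 8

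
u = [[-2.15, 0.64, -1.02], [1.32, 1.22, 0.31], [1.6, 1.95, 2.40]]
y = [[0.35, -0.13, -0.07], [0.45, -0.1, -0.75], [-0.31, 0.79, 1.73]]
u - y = [[-2.5,0.77,-0.95], [0.87,1.32,1.06], [1.91,1.16,0.67]]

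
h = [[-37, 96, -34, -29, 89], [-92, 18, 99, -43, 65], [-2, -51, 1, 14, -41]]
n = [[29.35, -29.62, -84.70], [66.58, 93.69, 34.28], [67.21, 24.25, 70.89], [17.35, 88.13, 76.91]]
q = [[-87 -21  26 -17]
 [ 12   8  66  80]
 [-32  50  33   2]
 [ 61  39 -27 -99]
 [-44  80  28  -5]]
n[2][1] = 24.25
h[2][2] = 1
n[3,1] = 88.13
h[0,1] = 96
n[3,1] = 88.13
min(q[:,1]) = -21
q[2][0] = -32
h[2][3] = 14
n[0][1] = -29.62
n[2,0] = 67.21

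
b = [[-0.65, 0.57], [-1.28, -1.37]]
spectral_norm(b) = 1.88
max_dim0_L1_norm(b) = 1.94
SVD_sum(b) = [[-0.02, -0.03],[-1.29, -1.36]] + [[-0.63, 0.60],[0.01, -0.01]]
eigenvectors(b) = [[(-0.23-0.5j),(-0.23+0.5j)], [0.83+0.00j,(0.83-0j)]]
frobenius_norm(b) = 2.06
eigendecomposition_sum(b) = [[(-0.32+0.62j), 0.29+0.37j], [(-0.64-0.83j), -0.69+0.15j]] + [[-0.33-0.62j, (0.29-0.37j)],[(-0.64+0.83j), -0.69-0.15j]]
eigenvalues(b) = [(-1.01+0.77j), (-1.01-0.77j)]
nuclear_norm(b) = 2.74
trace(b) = -2.02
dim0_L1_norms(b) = [1.93, 1.94]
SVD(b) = [[-0.02, -1.0], [-1.00, 0.02]] @ diag([1.8751648111504244, 0.8639773903425905]) @ [[0.69, 0.72], [0.72, -0.69]]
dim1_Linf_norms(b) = [0.65, 1.37]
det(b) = 1.62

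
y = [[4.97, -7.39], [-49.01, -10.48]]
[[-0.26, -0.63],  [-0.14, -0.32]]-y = [[-5.23, 6.76], [48.87, 10.16]]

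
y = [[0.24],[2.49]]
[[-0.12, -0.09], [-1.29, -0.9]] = y@[[-0.52, -0.36]]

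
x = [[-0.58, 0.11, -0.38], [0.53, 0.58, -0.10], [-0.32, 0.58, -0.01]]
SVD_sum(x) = [[-0.52, -0.20, -0.11],  [0.62, 0.24, 0.13],  [-0.08, -0.03, -0.02]] + [[-0.11,0.35,-0.10], [-0.12,0.37,-0.11], [-0.19,0.58,-0.17]] + [[0.05, -0.03, -0.17], [0.03, -0.02, -0.12], [-0.05, 0.04, 0.18]]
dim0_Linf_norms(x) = [0.58, 0.58, 0.38]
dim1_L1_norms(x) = [1.07, 1.21, 0.91]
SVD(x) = [[-0.64, 0.45, 0.62], [0.76, 0.48, 0.44], [-0.10, 0.75, -0.65]] @ diag([0.8818731577572302, 0.8350683572526888, 0.28993201331102986]) @ [[0.92, 0.36, 0.19], [-0.3, 0.91, -0.27], [0.27, -0.19, -0.94]]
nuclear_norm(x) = 2.01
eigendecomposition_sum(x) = [[-0.63+0.00j, 0.16-0.00j, (-0.27+0j)],[0.21-0.00j, -0.05+0.00j, 0.09-0.00j],[(-0.39+0j), 0.10-0.00j, (-0.16+0j)]] + [[(0.03+0.08j), (-0.02+0.12j), -0.06-0.06j], [0.16-0.13j, (0.32-0.05j), -0.09+0.19j], [(0.03-0.26j), 0.24-0.31j, (0.08+0.25j)]] + [[(0.03-0.08j),(-0.02-0.12j),-0.06+0.06j], [0.16+0.13j,(0.32+0.05j),(-0.09-0.19j)], [0.03+0.26j,0.24+0.31j,0.08-0.25j]]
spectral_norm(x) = 0.88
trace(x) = -0.01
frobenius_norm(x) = 1.25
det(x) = -0.21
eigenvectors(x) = [[0.82+0.00j, (-0.21+0.1j), (-0.21-0.1j)], [(-0.27+0j), (0.44+0.42j), (0.44-0.42j)], [(0.5+0j), (0.76+0j), 0.76-0.00j]]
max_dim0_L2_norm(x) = 0.85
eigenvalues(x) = [(-0.85+0j), (0.42+0.28j), (0.42-0.28j)]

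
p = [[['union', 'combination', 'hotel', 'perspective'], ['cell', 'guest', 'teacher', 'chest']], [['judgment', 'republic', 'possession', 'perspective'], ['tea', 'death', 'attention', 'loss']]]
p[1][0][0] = 'judgment'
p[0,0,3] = 'perspective'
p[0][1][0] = 'cell'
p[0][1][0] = 'cell'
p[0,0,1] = 'combination'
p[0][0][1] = 'combination'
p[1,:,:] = [['judgment', 'republic', 'possession', 'perspective'], ['tea', 'death', 'attention', 'loss']]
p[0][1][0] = 'cell'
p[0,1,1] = 'guest'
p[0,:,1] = ['combination', 'guest']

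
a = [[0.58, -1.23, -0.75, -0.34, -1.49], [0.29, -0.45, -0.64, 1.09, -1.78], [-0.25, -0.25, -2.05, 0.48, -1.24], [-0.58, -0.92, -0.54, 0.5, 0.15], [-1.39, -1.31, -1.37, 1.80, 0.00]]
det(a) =0.157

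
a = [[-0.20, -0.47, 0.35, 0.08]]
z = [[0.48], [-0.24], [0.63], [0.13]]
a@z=[[0.25]]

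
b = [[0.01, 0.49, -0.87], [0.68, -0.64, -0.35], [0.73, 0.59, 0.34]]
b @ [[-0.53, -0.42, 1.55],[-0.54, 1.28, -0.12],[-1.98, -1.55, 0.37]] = [[1.45, 1.97, -0.37], [0.68, -0.56, 1.00], [-1.38, -0.08, 1.19]]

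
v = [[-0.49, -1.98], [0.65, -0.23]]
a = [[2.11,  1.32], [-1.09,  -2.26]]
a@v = [[-0.18, -4.48], [-0.93, 2.68]]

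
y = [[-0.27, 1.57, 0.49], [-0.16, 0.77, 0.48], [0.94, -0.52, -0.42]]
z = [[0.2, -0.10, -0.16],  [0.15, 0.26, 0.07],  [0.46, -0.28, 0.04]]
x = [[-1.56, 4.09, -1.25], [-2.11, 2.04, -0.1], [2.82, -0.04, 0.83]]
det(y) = 0.31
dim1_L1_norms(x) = [6.9, 4.25, 3.69]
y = x @ z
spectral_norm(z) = 0.58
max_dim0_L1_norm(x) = 6.49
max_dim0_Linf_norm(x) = 4.09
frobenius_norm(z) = 0.68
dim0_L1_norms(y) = [1.37, 2.86, 1.39]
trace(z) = 0.50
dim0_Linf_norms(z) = [0.46, 0.28, 0.16]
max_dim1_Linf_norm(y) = 1.57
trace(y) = 0.08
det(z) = 0.03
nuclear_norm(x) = 8.86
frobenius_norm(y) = 2.23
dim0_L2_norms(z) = [0.52, 0.39, 0.18]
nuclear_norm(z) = 1.05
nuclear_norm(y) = 3.05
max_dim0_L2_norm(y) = 1.82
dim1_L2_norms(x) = [4.55, 2.94, 2.94]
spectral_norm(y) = 2.08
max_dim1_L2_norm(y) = 1.67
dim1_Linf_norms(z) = [0.2, 0.26, 0.46]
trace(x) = 1.31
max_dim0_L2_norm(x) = 4.57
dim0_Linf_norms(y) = [0.94, 1.57, 0.49]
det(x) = 10.46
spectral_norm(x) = 5.55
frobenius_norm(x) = 6.16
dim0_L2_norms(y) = [0.99, 1.82, 0.8]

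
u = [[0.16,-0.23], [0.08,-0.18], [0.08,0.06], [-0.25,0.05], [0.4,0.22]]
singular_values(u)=[0.52, 0.36]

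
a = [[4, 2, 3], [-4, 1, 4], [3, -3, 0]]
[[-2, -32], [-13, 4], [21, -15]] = a@ [[2, -5], [-5, 0], [0, -4]]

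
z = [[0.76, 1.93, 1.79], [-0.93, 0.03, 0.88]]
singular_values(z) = [2.77, 1.22]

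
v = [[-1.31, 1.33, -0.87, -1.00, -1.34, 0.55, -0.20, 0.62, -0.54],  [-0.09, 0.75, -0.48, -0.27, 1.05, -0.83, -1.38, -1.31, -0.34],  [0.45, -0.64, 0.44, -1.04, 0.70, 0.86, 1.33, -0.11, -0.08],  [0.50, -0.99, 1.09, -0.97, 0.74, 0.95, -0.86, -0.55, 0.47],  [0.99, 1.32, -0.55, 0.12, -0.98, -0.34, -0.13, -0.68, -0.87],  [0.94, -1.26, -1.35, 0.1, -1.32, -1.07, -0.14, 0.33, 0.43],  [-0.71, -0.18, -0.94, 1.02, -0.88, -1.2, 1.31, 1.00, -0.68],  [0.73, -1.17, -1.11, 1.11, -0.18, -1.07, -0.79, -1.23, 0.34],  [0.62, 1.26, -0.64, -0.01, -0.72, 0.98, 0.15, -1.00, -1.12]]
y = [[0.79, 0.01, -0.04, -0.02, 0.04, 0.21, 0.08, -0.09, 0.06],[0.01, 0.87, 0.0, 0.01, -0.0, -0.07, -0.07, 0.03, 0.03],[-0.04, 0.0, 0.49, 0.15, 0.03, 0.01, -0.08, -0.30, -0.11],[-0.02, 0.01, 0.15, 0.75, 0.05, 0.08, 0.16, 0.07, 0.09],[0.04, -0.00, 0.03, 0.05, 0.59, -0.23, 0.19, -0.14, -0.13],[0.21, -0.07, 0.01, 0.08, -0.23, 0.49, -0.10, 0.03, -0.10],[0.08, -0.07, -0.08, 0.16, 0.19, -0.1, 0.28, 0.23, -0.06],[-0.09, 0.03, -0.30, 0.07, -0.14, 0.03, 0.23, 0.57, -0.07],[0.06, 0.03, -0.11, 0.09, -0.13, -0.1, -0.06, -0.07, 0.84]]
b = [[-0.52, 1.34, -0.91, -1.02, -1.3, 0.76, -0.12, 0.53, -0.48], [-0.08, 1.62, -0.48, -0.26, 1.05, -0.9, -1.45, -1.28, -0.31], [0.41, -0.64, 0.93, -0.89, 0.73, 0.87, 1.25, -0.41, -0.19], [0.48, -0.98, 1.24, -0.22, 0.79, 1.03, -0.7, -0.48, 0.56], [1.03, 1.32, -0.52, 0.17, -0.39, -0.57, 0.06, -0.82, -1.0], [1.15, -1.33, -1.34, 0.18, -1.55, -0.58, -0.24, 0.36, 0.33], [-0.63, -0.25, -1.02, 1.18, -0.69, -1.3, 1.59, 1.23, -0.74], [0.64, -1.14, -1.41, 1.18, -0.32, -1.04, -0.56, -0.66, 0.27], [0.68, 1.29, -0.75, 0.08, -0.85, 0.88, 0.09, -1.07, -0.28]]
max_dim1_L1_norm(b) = 8.63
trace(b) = 1.49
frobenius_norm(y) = 2.19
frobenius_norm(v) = 7.75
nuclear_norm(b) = 19.15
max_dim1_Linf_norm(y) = 0.87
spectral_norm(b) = 4.46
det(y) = 0.00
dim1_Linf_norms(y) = [0.79, 0.87, 0.49, 0.75, 0.59, 0.49, 0.28, 0.57, 0.84]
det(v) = -45.63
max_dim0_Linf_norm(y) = 0.87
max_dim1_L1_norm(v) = 7.92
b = y + v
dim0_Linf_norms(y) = [0.79, 0.87, 0.49, 0.75, 0.59, 0.49, 0.28, 0.57, 0.84]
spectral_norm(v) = 4.32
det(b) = -9.38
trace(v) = -4.18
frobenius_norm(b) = 7.85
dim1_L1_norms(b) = [6.98, 7.43, 6.32, 6.48, 5.88, 7.06, 8.63, 7.22, 5.97]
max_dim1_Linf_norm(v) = 1.38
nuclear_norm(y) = 5.67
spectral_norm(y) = 0.97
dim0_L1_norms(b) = [5.62, 9.91, 8.6, 5.18, 7.67, 7.93, 6.06, 6.84, 4.16]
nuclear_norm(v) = 19.38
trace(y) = 5.67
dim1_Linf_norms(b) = [1.34, 1.62, 1.25, 1.24, 1.32, 1.55, 1.59, 1.41, 1.29]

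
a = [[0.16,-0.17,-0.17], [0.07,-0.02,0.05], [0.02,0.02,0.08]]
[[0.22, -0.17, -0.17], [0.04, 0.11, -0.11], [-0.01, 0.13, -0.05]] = a@ [[-0.22, 0.89, -1.30], [-1.9, 0.57, 0.14], [0.39, 1.25, -0.38]]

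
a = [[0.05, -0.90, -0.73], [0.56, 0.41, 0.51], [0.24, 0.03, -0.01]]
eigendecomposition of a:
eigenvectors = [[(0.78+0j), (0.78-0j), (-0.14+0j)], [(-0.23-0.54j), (-0.23+0.54j), (-0.64+0j)], [0.05-0.21j, 0.05+0.21j, 0.76+0.00j]]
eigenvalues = [(0.26+0.81j), (0.26-0.81j), (-0.08+0j)]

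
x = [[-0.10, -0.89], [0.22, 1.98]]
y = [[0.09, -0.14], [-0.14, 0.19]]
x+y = [[-0.01, -1.03], [0.08, 2.17]]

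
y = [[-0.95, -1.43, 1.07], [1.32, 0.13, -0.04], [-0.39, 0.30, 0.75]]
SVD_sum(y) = [[-1.30,  -1.09,  0.97],  [0.64,  0.54,  -0.48],  [-0.31,  -0.26,  0.23]] + [[0.36, -0.31, 0.13], [0.64, -0.55, 0.24], [-0.20, 0.17, -0.07]] + [[-0.01, -0.03, -0.04], [0.04, 0.14, 0.20], [0.11, 0.39, 0.59]]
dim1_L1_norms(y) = [3.45, 1.49, 1.44]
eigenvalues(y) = [(-0.43+1.44j), (-0.43-1.44j), (0.79+0j)]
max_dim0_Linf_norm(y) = 1.43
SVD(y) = [[-0.88, -0.48, -0.06], [0.43, -0.84, 0.33], [-0.21, 0.26, 0.94]] @ diag([2.2364449518956198, 1.0370296464657314, 0.7620259112994541]) @ [[0.66, 0.56, -0.5], [-0.73, 0.63, -0.27], [0.16, 0.54, 0.82]]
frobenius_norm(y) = 2.58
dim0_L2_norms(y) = [1.67, 1.47, 1.31]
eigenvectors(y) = [[(0.74+0j), (0.74-0j), 0.22+0.00j], [-0.23-0.59j, -0.23+0.59j, (0.4+0j)], [0.05+0.21j, (0.05-0.21j), 0.89+0.00j]]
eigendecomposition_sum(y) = [[(-0.48+0.63j), (-0.75-0.28j), (0.45-0.03j)], [(0.65+0.18j), (0.01+0.68j), -0.17-0.35j], [(-0.21-0.09j), (0.03-0.23j), 0.04+0.13j]] + [[-0.48-0.63j, (-0.75+0.28j), (0.45+0.03j)], [0.65-0.18j, (0.01-0.68j), -0.17+0.35j], [(-0.21+0.09j), (0.03+0.23j), (0.04-0.13j)]] + [[(0.01-0j), (0.06+0j), (0.17-0j)],  [0.01-0.00j, 0.11+0.00j, 0.30-0.00j],  [(0.03-0j), 0.24+0.00j, 0.67-0.00j]]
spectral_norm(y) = 2.24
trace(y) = -0.07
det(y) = 1.77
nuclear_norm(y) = 4.04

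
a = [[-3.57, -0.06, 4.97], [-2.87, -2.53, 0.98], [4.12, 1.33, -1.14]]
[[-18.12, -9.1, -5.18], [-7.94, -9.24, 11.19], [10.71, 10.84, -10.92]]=a@[[1.97,  2.24,  -2.64], [0.04,  1.03,  -2.58], [-2.23,  -0.21,  -2.97]]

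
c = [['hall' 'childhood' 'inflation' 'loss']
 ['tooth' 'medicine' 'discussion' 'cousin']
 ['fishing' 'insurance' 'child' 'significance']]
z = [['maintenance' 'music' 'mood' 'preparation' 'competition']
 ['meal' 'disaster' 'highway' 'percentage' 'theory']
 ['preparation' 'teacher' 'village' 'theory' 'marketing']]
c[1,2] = 'discussion'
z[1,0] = 'meal'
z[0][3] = 'preparation'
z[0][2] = 'mood'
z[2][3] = 'theory'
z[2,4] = 'marketing'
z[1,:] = ['meal', 'disaster', 'highway', 'percentage', 'theory']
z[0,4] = 'competition'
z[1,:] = ['meal', 'disaster', 'highway', 'percentage', 'theory']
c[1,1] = 'medicine'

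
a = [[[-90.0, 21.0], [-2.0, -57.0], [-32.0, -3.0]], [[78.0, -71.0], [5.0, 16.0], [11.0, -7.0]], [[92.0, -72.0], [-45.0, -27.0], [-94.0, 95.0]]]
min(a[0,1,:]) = -57.0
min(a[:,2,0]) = -94.0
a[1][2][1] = -7.0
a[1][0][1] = -71.0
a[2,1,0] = -45.0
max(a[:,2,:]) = 95.0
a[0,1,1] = -57.0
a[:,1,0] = [-2.0, 5.0, -45.0]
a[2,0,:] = [92.0, -72.0]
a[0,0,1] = 21.0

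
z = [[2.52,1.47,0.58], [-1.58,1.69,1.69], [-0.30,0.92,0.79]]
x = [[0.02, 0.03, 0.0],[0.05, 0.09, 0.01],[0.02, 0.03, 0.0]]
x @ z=[[0.0,0.08,0.06], [-0.02,0.23,0.19], [0.0,0.08,0.06]]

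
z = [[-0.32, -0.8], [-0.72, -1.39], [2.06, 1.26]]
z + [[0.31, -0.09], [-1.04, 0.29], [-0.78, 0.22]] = [[-0.01, -0.89],[-1.76, -1.10],[1.28, 1.48]]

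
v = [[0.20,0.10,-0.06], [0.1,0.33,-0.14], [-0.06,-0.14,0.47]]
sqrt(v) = [[0.43, 0.1, -0.04],  [0.1, 0.56, -0.11],  [-0.04, -0.11, 0.68]]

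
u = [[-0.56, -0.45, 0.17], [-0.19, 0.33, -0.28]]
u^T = [[-0.56, -0.19], [-0.45, 0.33], [0.17, -0.28]]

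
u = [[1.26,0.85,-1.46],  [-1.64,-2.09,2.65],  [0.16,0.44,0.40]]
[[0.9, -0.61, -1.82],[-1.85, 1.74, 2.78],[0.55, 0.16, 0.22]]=u @ [[0.41, 0.59, -0.7], [0.88, -0.46, 0.12], [0.25, 0.66, 0.71]]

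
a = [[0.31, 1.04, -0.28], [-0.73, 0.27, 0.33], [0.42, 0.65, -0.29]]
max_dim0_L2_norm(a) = 1.26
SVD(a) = [[-0.79, -0.24, -0.56], [0.14, -0.97, 0.22], [-0.59, 0.1, 0.80]] @ diag([1.3872944484951768, 0.8539383624689832, 0.0018401842992834556]) @ [[-0.43, -0.85, 0.32], [0.79, -0.52, -0.33], [-0.44, -0.11, -0.89]]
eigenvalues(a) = [(0.15+0.75j), (0.15-0.75j), (-0+0j)]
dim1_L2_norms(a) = [1.12, 0.85, 0.83]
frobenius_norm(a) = 1.63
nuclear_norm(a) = 2.24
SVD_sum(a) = [[0.47,0.93,-0.35], [-0.08,-0.16,0.06], [0.35,0.7,-0.26]] + [[-0.16, 0.11, 0.07], [-0.65, 0.43, 0.27], [0.07, -0.05, -0.03]] + [[0.0,  0.00,  0.0], [-0.0,  -0.00,  -0.00], [-0.00,  -0.00,  -0.00]]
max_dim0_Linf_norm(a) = 1.04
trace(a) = 0.29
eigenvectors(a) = [[-0.71+0.00j, -0.71-0.00j, 0.44+0.00j],  [-0.02-0.48j, (-0.02+0.48j), 0.11+0.00j],  [-0.49+0.13j, (-0.49-0.13j), (0.89+0j)]]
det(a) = -0.00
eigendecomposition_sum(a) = [[(0.15+0.55j), 0.52-0.18j, (-0.14-0.25j)], [(-0.37+0.12j), (0.14+0.34j), 0.17-0.10j], [(0.21+0.35j), 0.33-0.22j, -0.14-0.15j]] + [[0.15-0.55j, (0.52+0.18j), -0.14+0.25j], [-0.37-0.12j, (0.14-0.34j), 0.17+0.10j], [(0.21-0.35j), (0.33+0.22j), (-0.14+0.15j)]] + [[0.00-0.00j, (-0-0j), (-0+0j)], [0.00-0.00j, (-0-0j), -0.00+0.00j], [0.00-0.00j, (-0-0j), (-0.01+0j)]]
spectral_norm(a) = 1.39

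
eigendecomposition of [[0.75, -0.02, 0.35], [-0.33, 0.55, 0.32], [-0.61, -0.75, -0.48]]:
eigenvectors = [[-0.68+0.00j, 0.27+0.18j, (0.27-0.18j)], [0.72+0.00j, (0.3+0.38j), 0.30-0.38j], [-0.10+0.00j, (-0.81+0j), -0.81-0.00j]]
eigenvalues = [(0.82+0j), (-0+0.49j), (-0-0.49j)]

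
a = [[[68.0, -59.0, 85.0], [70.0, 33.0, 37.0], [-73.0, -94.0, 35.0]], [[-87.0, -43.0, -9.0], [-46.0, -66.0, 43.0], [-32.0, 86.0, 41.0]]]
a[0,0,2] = 85.0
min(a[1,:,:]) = -87.0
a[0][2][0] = -73.0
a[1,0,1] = -43.0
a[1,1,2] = 43.0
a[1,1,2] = 43.0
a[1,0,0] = -87.0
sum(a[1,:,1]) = -23.0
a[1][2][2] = 41.0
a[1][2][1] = 86.0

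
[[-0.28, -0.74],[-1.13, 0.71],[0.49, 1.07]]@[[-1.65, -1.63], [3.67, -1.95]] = [[-2.25, 1.90], [4.47, 0.46], [3.12, -2.89]]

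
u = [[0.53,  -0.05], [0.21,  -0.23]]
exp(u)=[[1.69, -0.06], [0.25, 0.79]]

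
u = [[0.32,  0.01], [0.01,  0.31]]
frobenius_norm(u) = 0.45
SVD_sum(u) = [[0.24, 0.15],[0.15, 0.09]] + [[0.08, -0.14],[-0.14, 0.22]]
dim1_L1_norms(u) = [0.33, 0.32]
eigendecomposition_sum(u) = [[0.24, 0.15], [0.15, 0.09]] + [[0.08, -0.14], [-0.14, 0.22]]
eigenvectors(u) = [[0.85,-0.53], [0.53,0.85]]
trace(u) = 0.63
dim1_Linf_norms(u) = [0.32, 0.31]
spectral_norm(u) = 0.33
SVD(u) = [[-0.85, -0.53], [-0.53, 0.85]] @ diag([0.32618033988749895, 0.30381966011250106]) @ [[-0.85,-0.53], [-0.53,0.85]]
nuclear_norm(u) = 0.63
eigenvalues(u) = [0.33, 0.3]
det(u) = 0.10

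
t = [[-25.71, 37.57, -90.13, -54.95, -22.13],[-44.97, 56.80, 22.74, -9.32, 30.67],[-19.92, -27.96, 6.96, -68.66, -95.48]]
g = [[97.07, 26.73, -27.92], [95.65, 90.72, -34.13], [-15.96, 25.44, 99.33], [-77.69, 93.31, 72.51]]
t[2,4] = -95.48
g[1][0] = 95.65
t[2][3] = -68.66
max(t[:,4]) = 30.67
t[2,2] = 6.96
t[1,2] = 22.74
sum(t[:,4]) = -86.94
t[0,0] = -25.71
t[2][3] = -68.66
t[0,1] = 37.57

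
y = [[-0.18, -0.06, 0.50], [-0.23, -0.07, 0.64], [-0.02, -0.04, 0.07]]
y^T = [[-0.18, -0.23, -0.02], [-0.06, -0.07, -0.04], [0.5, 0.64, 0.07]]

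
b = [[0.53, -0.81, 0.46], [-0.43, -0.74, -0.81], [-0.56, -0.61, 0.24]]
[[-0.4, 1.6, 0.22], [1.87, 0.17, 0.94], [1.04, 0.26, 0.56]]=b@[[-1.30, 0.95, -0.37], [-0.84, -1.16, -0.7], [-0.85, 0.34, -0.32]]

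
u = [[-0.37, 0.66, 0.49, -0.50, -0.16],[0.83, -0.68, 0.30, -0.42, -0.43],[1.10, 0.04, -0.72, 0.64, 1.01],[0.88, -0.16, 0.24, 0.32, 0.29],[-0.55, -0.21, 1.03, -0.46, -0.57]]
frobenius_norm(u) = 2.97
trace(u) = -2.02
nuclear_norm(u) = 5.31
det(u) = 0.21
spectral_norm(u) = 2.41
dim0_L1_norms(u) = [3.73, 1.75, 2.78, 2.34, 2.46]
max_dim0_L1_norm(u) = 3.73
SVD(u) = [[-0.32, 0.17, -0.78, 0.51, 0.01], [0.01, -0.84, 0.14, 0.51, 0.10], [0.73, 0.03, -0.29, -0.02, 0.62], [0.29, -0.41, -0.50, -0.43, -0.57], [-0.53, -0.31, -0.20, -0.55, 0.53]] @ diag([2.412279475569906, 1.4642576933070965, 0.7684183985834606, 0.5118855355338023, 0.1515371326271731]) @ [[0.61, -0.05, -0.48, 0.4, 0.49],[-0.63, 0.56, -0.41, 0.20, 0.29],[-0.32, -0.65, -0.59, 0.1, -0.34],[0.29, 0.33, -0.5, -0.70, -0.24],[-0.21, -0.38, 0.04, -0.54, 0.71]]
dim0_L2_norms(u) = [1.76, 0.98, 1.4, 1.07, 1.28]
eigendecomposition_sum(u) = [[-0.19+0.00j, 0.05-0.00j, 0.25-0.00j, -0.14-0.00j, -0.17-0.00j], [-0.34+0.00j, (0.08-0j), 0.45-0.00j, (-0.26-0j), (-0.31-0j)], [0.84-0.00j, -0.21+0.00j, -1.11+0.00j, 0.64+0.00j, (0.76+0j)], [0.06-0.00j, -0.02+0.00j, -0.08+0.00j, 0.05+0.00j, (0.06+0j)], [(-0.77+0j), (0.19-0j), 1.03-0.00j, (-0.59-0j), -0.70-0.00j]] + [[-0.41+0.00j, (0.41+0j), 0.10-0.00j, -0.05+0.00j, 0.03-0.00j], [0.97-0.00j, -0.96-0.00j, -0.24+0.00j, 0.12-0.00j, -0.06+0.00j], [-0.12+0.00j, 0.12+0.00j, (0.03-0j), -0.02+0.00j, (0.01-0j)], [0.28-0.00j, -0.28-0.00j, -0.07+0.00j, (0.04-0j), (-0.02+0j)], [(0.3-0j), (-0.3-0j), -0.08+0.00j, (0.04-0j), -0.02+0.00j]] + [[(0.12+0.17j), (0.11+0.04j), (0.12+0.14j), -0.18+0.06j, (0.03+0.1j)], [(0.12+0.18j), (0.11+0.05j), 0.11+0.15j, (-0.18+0.05j), 0.03+0.10j], [0.19-0.09j, 0.06-0.10j, (0.16-0.09j), (0.02+0.18j), (0.1-0.02j)], [(0.28-0.2j), (0.07-0.18j), 0.23-0.19j, 0.10+0.29j, 0.16-0.06j], [(-0.06-0.1j), (-0.06-0.03j), -0.06-0.09j, (0.1-0.03j), -0.02-0.06j]] + [[0.12-0.17j,(0.11-0.04j),0.12-0.14j,(-0.18-0.06j),(0.03-0.1j)], [0.12-0.18j,(0.11-0.05j),0.11-0.15j,(-0.18-0.05j),0.03-0.10j], [0.19+0.09j,0.06+0.10j,(0.16+0.09j),0.02-0.18j,(0.1+0.02j)], [0.28+0.20j,0.07+0.18j,0.23+0.19j,0.10-0.29j,(0.16+0.06j)], [(-0.06+0.1j),-0.06+0.03j,-0.06+0.09j,0.10+0.03j,-0.02+0.06j]] + [[(-0.02+0j),-0.01+0.00j,(-0.09+0j),0.06+0.00j,(-0.09+0j)],[(-0.03+0j),-0.01+0.00j,-0.13+0.00j,(0.08+0j),(-0.12+0j)],[0.01-0.00j,0.00-0.00j,0.05-0.00j,-0.03-0.00j,0.04-0.00j],[-0.02+0.00j,-0.01+0.00j,(-0.07+0j),0.05+0.00j,(-0.07+0j)],[0.05-0.00j,(0.02-0j),0.20-0.00j,-0.12-0.00j,0.18-0.00j]]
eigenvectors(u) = [[(-0.15+0j), -0.36+0.00j, -0.00+0.41j, -0.00-0.41j, (-0.35+0j)], [-0.28+0.00j, (0.85+0j), -0.02+0.41j, -0.02-0.41j, (-0.48+0j)], [0.69+0.00j, -0.11+0.00j, 0.39+0.07j, 0.39-0.07j, 0.17+0.00j], [0.05+0.00j, (0.24+0j), 0.67+0.00j, 0.67-0.00j, -0.28+0.00j], [-0.64+0.00j, (0.27+0j), (0.02-0.23j), (0.02+0.23j), (0.74+0j)]]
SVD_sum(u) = [[-0.47, 0.04, 0.37, -0.31, -0.37], [0.01, -0.0, -0.01, 0.01, 0.01], [1.08, -0.09, -0.84, 0.70, 0.85], [0.43, -0.04, -0.34, 0.28, 0.34], [-0.78, 0.07, 0.61, -0.51, -0.62]] + [[-0.16,0.14,-0.1,0.05,0.07], [0.78,-0.69,0.5,-0.25,-0.35], [-0.03,0.02,-0.02,0.01,0.01], [0.38,-0.33,0.24,-0.12,-0.17], [0.28,-0.25,0.18,-0.09,-0.13]] + [[0.19,  0.39,  0.36,  -0.06,  0.2], [-0.03,  -0.07,  -0.06,  0.01,  -0.04], [0.07,  0.15,  0.13,  -0.02,  0.08], [0.12,  0.25,  0.23,  -0.04,  0.13], [0.05,  0.10,  0.09,  -0.02,  0.05]] + [[0.07, 0.09, -0.13, -0.18, -0.06], [0.07, 0.09, -0.13, -0.18, -0.06], [-0.00, -0.0, 0.0, 0.01, 0.00], [-0.06, -0.07, 0.11, 0.15, 0.05], [-0.08, -0.09, 0.14, 0.2, 0.07]] + [[-0.00, -0.00, 0.0, -0.0, 0.00], [-0.0, -0.01, 0.00, -0.01, 0.01], [-0.02, -0.04, 0.0, -0.05, 0.07], [0.02, 0.03, -0.0, 0.05, -0.06], [-0.02, -0.03, 0.0, -0.04, 0.06]]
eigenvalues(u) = [(-1.87+0j), (-1.33+0j), (0.47+0.37j), (0.47-0.37j), (0.24+0j)]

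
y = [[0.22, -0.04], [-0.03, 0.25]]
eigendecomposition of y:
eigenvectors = [[-0.87, 0.60], [-0.49, -0.8]]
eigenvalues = [0.2, 0.27]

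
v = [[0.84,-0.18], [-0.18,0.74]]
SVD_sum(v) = [[0.62, -0.47],[-0.47, 0.36]] + [[0.22, 0.29], [0.29, 0.38]]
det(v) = 0.59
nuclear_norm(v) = 1.58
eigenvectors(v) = [[0.80,0.61], [-0.61,0.8]]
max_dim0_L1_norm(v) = 1.02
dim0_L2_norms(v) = [0.86, 0.76]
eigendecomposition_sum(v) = [[0.62, -0.47],[-0.47, 0.36]] + [[0.22, 0.29], [0.29, 0.38]]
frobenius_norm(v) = 1.15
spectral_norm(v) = 0.98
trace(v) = 1.58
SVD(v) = [[-0.8, 0.61],[0.61, 0.80]] @ diag([0.9768154169226939, 0.6031845830773059]) @ [[-0.8, 0.61], [0.61, 0.80]]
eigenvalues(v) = [0.98, 0.6]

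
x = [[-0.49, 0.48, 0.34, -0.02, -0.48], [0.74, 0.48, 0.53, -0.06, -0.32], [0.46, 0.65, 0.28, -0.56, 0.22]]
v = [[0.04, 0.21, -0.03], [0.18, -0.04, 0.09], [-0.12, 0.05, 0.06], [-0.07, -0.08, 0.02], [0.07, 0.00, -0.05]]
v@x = [[0.12, 0.1, 0.12, 0.00, -0.09],[-0.08, 0.13, 0.07, -0.05, -0.05],[0.12, 0.01, 0.00, -0.03, 0.05],[-0.02, -0.06, -0.06, -0.01, 0.06],[-0.06, 0.00, 0.01, 0.03, -0.04]]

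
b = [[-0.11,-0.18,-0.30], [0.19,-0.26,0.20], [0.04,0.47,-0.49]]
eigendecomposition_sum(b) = [[-0.04+0.12j, -0.16-0.01j, (-0.07-0.05j)], [(0.07+0.03j), -0.01+0.09j, (-0.03+0.04j)], [0.07-0.00j, 0.02+0.08j, -0.01+0.05j]] + [[(-0.04-0.12j),(-0.16+0.01j),(-0.07+0.05j)], [(0.07-0.03j),-0.01-0.09j,-0.03-0.04j], [(0.07+0j),(0.02-0.08j),(-0.01-0.05j)]] + [[(-0.03+0j), 0.14-0.00j, (-0.15-0j)], [(0.05-0j), -0.23+0.00j, 0.26+0.00j], [(-0.1+0j), 0.43-0.00j, (-0.47-0j)]]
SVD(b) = [[0.15, 0.99, 0.05], [-0.44, 0.02, 0.90], [0.88, -0.16, 0.44]] @ diag([0.7609449806953272, 0.35298286424475733, 0.19278442339607071]) @ [[-0.09, 0.66, -0.74], [-0.31, -0.73, -0.61], [0.95, -0.18, -0.27]]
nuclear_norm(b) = 1.31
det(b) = -0.05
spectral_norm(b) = 0.76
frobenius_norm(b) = 0.86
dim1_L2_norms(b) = [0.37, 0.38, 0.68]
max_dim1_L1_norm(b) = 1.0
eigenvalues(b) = [(-0.06+0.26j), (-0.06-0.26j), (-0.74+0j)]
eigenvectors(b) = [[(0.78+0j), (0.78-0j), 0.27+0.00j], [0.03-0.45j, 0.03+0.45j, (-0.46+0j)], [(-0.14-0.41j), -0.14+0.41j, (0.84+0j)]]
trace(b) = -0.86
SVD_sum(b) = [[-0.01, 0.08, -0.08], [0.03, -0.22, 0.25], [-0.06, 0.45, -0.50]] + [[-0.11,-0.25,-0.21], [-0.0,-0.01,-0.00], [0.02,0.04,0.03]] + [[0.01,-0.00,-0.0], [0.16,-0.03,-0.05], [0.08,-0.02,-0.02]]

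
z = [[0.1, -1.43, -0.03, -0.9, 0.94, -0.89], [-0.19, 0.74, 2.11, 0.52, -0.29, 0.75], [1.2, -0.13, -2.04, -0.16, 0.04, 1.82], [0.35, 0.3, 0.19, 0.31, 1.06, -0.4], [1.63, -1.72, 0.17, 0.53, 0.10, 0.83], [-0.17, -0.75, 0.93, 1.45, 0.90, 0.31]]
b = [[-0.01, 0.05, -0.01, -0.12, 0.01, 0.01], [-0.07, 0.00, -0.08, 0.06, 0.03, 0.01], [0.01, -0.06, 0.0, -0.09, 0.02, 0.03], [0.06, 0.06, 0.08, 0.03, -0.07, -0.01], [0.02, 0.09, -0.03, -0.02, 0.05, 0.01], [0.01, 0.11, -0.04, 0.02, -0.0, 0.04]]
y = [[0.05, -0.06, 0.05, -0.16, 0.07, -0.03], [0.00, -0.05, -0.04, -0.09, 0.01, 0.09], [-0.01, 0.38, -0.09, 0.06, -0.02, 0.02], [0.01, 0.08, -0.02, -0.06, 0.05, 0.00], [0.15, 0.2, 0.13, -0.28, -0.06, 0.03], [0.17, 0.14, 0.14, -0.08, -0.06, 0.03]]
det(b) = 0.00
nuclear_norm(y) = 1.26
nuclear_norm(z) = 12.33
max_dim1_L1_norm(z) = 5.39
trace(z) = -0.48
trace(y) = -0.18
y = z @ b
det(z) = 28.50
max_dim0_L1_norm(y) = 0.91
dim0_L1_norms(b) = [0.18, 0.37, 0.24, 0.34, 0.18, 0.11]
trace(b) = 0.11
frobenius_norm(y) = 0.69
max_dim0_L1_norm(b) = 0.37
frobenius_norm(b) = 0.31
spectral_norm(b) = 0.18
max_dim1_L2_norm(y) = 0.4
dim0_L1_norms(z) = [3.64, 5.07, 5.47, 3.87, 3.33, 5.0]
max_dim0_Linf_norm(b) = 0.12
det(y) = 0.00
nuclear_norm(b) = 0.61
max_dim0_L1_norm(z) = 5.47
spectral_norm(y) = 0.52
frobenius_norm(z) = 5.67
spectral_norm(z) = 3.60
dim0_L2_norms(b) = [0.1, 0.17, 0.12, 0.17, 0.09, 0.05]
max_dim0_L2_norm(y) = 0.47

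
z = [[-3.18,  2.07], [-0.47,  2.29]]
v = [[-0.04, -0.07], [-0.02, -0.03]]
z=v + [[-3.14, 2.14], [-0.45, 2.32]]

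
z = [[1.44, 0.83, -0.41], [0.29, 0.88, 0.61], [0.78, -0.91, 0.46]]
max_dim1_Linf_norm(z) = 1.44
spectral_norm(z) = 1.82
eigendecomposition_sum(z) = [[1.21+0.00j, (1.04-0j), 0.11+0.00j],[(0.61+0j), (0.52-0j), (0.05+0j)],[0.30+0.00j, 0.26-0.00j, 0.03+0.00j]] + [[(0.12+0.13j),(-0.1-0.31j),-0.26+0.10j], [(-0.16-0.13j),0.18+0.34j,0.28-0.17j], [(0.24-0.23j),-0.58+0.22j,(0.22+0.49j)]] + [[0.12-0.13j,(-0.1+0.31j),-0.26-0.10j], [-0.16+0.13j,(0.18-0.34j),0.28+0.17j], [0.24+0.23j,(-0.58-0.22j),0.22-0.49j]]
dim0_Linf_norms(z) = [1.44, 0.91, 0.61]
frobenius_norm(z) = 2.41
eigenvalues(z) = [(1.76+0j), (0.51+0.95j), (0.51-0.95j)]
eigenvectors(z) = [[(-0.87+0j), (0.02-0.4j), 0.02+0.40j], [-0.44+0.00j, 0.06+0.47j, 0.06-0.47j], [-0.22+0.00j, (-0.78+0j), (-0.78-0j)]]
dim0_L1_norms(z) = [2.51, 2.62, 1.48]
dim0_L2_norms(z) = [1.66, 1.51, 0.87]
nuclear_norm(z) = 4.00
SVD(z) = [[-0.92, 0.11, -0.38], [-0.39, -0.33, 0.86], [-0.03, 0.94, 0.34]] @ diag([1.8216650511977173, 1.3311174463264193, 0.8479167325452709]) @ [[-0.8, -0.59, 0.07], [0.6, -0.79, 0.14], [-0.03, 0.15, 0.99]]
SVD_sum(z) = [[1.34, 0.99, -0.11],[0.57, 0.42, -0.05],[0.04, 0.03, -0.00]] + [[0.09, -0.11, 0.02], [-0.26, 0.35, -0.06], [0.74, -0.99, 0.17]] + [[0.01, -0.05, -0.32], [-0.02, 0.11, 0.72], [-0.01, 0.04, 0.29]]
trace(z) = 2.78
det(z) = 2.06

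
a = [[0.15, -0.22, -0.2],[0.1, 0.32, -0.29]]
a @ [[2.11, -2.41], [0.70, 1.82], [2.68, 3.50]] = [[-0.37, -1.46], [-0.34, -0.67]]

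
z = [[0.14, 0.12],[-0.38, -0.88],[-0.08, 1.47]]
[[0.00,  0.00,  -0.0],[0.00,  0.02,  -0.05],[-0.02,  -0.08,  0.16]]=z @ [[0.01,0.05,-0.10],[-0.01,-0.05,0.1]]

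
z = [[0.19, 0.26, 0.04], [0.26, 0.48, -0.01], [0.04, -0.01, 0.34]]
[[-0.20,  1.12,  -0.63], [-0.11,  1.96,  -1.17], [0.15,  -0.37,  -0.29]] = z @ [[-3.68,2.37,1.02], [1.78,2.78,-3.01], [0.92,-1.29,-1.07]]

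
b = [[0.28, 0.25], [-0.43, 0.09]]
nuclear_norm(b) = 0.77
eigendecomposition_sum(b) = [[0.14+0.13j,(0.12-0.07j)], [(-0.21+0.13j),(0.05+0.18j)]] + [[(0.14-0.13j),(0.12+0.07j)], [(-0.21-0.13j),(0.05-0.18j)]]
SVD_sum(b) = [[0.31, 0.05], [-0.41, -0.06]] + [[-0.03, 0.2],[-0.02, 0.15]]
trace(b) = 0.37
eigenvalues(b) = [(0.18+0.31j), (0.18-0.31j)]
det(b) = 0.13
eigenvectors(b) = [[-0.18-0.58j, (-0.18+0.58j)], [(0.8+0j), 0.80-0.00j]]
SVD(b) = [[-0.61, 0.79], [0.79, 0.61]] @ diag([0.5179348679422621, 0.2562098213762141]) @ [[-0.99, -0.16], [-0.16, 0.99]]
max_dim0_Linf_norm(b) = 0.43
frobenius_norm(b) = 0.58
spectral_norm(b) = 0.52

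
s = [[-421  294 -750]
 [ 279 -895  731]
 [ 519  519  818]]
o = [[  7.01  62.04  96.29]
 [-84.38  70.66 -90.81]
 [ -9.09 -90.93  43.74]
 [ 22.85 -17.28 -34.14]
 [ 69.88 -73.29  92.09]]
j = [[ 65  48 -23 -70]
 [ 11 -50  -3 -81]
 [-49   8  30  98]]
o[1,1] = 70.66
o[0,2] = 96.29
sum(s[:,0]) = 377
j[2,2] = 30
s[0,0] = -421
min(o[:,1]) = -90.93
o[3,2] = -34.14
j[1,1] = -50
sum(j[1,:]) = -123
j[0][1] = 48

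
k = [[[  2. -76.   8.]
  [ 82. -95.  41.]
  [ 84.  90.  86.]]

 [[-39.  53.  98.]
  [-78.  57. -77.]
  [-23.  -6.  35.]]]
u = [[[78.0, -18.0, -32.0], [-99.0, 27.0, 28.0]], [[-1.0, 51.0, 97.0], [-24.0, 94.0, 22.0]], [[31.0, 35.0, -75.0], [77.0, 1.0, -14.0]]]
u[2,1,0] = 77.0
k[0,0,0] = 2.0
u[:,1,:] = [[-99.0, 27.0, 28.0], [-24.0, 94.0, 22.0], [77.0, 1.0, -14.0]]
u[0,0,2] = -32.0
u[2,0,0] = 31.0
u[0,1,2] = 28.0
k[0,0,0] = 2.0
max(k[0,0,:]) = 8.0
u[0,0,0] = 78.0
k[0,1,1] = -95.0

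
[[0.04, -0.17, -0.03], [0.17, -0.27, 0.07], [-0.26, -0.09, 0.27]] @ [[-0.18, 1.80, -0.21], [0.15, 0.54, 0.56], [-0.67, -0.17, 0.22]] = [[-0.01,  -0.01,  -0.11], [-0.12,  0.15,  -0.17], [-0.15,  -0.56,  0.06]]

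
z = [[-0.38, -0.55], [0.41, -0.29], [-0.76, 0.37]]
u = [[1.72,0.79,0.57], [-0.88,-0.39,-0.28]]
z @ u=[[-0.17, -0.09, -0.06], [0.96, 0.44, 0.31], [-1.63, -0.74, -0.54]]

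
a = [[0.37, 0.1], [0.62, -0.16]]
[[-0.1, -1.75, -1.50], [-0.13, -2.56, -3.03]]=a@[[-0.24, -4.42, -4.48], [-0.14, -1.14, 1.59]]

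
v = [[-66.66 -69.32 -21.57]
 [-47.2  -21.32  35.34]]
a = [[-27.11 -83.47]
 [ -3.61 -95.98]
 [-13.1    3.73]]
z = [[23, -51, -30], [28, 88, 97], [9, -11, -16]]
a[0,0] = -27.11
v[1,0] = -47.2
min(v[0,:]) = -69.32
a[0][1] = -83.47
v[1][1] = -21.32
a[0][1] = -83.47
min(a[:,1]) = -95.98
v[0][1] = -69.32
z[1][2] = 97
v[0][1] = -69.32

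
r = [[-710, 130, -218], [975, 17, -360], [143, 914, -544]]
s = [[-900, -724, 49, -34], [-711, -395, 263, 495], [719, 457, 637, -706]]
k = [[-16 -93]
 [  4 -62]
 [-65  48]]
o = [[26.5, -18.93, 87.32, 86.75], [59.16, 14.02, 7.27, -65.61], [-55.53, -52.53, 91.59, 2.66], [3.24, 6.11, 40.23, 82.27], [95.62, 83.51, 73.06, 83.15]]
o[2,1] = -52.53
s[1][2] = 263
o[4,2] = 73.06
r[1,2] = -360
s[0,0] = -900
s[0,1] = -724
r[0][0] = -710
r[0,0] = -710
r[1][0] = 975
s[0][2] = 49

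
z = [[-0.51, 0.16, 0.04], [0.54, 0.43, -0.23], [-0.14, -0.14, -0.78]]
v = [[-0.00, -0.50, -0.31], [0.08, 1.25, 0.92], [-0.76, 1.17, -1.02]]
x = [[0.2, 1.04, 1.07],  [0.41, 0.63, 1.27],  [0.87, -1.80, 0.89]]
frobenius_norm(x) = 3.04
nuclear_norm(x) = 4.30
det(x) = -0.04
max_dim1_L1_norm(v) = 2.95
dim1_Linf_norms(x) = [1.07, 1.27, 1.8]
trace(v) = 0.23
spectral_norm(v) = 1.85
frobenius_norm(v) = 2.40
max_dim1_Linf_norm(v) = 1.25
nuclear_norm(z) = 2.01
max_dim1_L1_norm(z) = 1.2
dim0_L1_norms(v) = [0.84, 2.92, 2.25]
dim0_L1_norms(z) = [1.19, 0.73, 1.05]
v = z @ x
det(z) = 0.26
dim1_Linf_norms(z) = [0.51, 0.54, 0.78]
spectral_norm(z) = 0.83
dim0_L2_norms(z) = [0.76, 0.48, 0.81]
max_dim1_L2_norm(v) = 1.73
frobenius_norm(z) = 1.21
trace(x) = 1.72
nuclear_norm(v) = 3.38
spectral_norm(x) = 2.24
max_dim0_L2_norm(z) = 0.81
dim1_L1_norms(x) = [2.31, 2.31, 3.56]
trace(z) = -0.86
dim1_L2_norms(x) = [1.51, 1.48, 2.19]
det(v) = -0.01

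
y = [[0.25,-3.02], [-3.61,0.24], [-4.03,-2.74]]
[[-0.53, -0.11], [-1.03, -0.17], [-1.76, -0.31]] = y@[[0.3, 0.05], [0.20, 0.04]]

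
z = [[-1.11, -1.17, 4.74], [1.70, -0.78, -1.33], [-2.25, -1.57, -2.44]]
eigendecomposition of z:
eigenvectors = [[-0.78+0.00j, -0.78-0.00j, -0.53+0.00j], [(0.19+0.4j), (0.19-0.4j), (0.78+0j)], [(0.01-0.44j), (0.01+0.44j), (0.35+0j)]]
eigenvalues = [(-0.9+3.27j), (-0.9-3.27j), (-2.53+0j)]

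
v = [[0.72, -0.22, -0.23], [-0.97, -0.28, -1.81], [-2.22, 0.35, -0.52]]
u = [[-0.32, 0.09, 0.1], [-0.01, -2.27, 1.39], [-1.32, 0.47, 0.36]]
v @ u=[[0.08, 0.46, -0.32], [2.70, -0.30, -1.14], [1.39, -1.24, 0.08]]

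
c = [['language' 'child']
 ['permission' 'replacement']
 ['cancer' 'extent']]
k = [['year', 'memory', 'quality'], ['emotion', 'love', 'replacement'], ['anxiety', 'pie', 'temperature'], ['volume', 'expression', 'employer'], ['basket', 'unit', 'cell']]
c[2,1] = 'extent'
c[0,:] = ['language', 'child']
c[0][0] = 'language'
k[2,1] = 'pie'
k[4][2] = 'cell'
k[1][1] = 'love'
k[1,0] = 'emotion'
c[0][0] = 'language'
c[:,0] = ['language', 'permission', 'cancer']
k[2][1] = 'pie'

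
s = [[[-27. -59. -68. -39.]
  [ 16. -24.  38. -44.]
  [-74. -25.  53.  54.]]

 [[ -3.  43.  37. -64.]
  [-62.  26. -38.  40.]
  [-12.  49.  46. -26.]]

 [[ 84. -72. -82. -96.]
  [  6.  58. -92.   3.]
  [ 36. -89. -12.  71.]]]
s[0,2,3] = 54.0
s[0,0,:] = [-27.0, -59.0, -68.0, -39.0]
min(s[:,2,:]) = -89.0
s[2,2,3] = 71.0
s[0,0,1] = -59.0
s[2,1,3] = 3.0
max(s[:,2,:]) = 71.0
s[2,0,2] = -82.0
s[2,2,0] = 36.0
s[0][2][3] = 54.0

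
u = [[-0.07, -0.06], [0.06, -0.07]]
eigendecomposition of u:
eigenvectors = [[(0.71+0j), (0.71-0j)], [-0.71j, 0.00+0.71j]]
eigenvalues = [(-0.07+0.06j), (-0.07-0.06j)]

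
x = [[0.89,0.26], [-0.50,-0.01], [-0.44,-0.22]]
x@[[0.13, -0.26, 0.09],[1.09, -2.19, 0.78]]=[[0.4, -0.8, 0.28], [-0.08, 0.15, -0.05], [-0.3, 0.6, -0.21]]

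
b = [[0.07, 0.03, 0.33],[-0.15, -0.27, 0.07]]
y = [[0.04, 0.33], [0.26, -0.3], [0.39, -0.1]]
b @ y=[[0.14, -0.02], [-0.05, 0.02]]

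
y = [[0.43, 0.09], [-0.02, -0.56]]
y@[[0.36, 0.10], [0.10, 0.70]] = [[0.16, 0.11],  [-0.06, -0.39]]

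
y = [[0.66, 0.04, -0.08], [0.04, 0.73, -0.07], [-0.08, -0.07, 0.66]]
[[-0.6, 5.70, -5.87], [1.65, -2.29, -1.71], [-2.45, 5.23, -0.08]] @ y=[[0.30, 4.55, -4.23], [1.13, -1.49, -1.1], [-1.4, 3.73, -0.22]]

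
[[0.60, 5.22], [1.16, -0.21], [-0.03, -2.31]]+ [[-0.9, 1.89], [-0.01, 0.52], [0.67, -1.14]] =[[-0.30, 7.11], [1.15, 0.31], [0.64, -3.45]]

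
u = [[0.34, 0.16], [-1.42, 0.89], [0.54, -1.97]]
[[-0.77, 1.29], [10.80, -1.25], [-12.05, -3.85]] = u@[[-4.55, 2.54], [4.87, 2.65]]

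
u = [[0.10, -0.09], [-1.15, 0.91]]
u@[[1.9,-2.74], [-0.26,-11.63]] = [[0.21, 0.77], [-2.42, -7.43]]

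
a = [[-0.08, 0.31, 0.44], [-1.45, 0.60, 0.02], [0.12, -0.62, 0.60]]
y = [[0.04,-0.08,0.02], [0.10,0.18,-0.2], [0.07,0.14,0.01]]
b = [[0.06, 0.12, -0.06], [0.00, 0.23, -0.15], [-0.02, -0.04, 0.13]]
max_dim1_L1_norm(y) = 0.48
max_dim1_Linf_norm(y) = 0.2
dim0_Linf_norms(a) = [1.45, 0.62, 0.6]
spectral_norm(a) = 1.63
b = a @ y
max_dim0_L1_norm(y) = 0.4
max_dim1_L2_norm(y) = 0.29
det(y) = 0.00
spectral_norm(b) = 0.32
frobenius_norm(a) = 1.88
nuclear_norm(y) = 0.49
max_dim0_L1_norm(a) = 1.65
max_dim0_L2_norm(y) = 0.24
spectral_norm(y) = 0.31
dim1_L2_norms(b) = [0.15, 0.27, 0.14]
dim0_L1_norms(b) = [0.08, 0.39, 0.34]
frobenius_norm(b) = 0.34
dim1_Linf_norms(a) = [0.44, 1.45, 0.62]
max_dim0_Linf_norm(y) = 0.2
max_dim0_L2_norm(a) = 1.46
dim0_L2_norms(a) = [1.46, 0.92, 0.74]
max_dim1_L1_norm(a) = 2.07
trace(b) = 0.42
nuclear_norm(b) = 0.47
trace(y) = 0.23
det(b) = 0.00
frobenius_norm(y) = 0.34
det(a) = 0.60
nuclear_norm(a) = 2.90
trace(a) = 1.12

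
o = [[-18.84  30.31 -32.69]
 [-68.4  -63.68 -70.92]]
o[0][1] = 30.31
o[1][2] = -70.92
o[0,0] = -18.84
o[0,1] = 30.31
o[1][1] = -63.68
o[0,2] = -32.69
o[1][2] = -70.92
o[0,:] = [-18.84, 30.31, -32.69]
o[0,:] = [-18.84, 30.31, -32.69]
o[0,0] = -18.84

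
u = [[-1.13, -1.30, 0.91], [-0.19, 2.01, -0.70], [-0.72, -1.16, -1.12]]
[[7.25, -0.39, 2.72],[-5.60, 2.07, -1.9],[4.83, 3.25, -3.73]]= u@[[-2.74,-1.52,-0.03],[-2.89,0.16,0.16],[0.44,-2.09,3.18]]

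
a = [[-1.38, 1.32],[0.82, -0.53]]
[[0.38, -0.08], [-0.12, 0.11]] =a@[[0.13, 0.29], [0.42, 0.24]]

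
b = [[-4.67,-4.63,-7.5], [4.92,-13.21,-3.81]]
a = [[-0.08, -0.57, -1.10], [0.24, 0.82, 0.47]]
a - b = [[4.59, 4.06, 6.4],[-4.68, 14.03, 4.28]]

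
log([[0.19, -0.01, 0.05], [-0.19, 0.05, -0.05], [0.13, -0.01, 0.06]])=[[-1.96, -0.08, 0.56], [-1.83, -3.17, -0.33], [1.4, -0.14, -3.41]]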